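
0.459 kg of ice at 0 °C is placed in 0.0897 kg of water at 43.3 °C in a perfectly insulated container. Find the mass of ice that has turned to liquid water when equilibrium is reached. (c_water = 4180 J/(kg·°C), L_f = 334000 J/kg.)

Water can give up m c ΔT = 0.0897·4180·43.3 = 16235 J before reaching 0 °C.
Fully melting the ice requires m_ice L_f = 0.459·334000 = 153306 J.
Since 16235 < 153306 J, not all the ice melts; equilibrium is at 0 °C.
m_melt = 16235 / L_f = 0.04861 kg.

m_melted ≈ 0.0486 kg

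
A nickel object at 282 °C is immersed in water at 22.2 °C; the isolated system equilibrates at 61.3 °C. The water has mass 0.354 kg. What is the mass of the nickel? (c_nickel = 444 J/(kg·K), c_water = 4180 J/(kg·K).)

m ≈ 0.59 kg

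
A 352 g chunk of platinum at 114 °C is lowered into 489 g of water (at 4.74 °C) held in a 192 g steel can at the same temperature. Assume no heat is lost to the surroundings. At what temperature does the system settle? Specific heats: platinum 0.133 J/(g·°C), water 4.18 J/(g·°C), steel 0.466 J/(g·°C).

With ΣQ=0 the equilibrium temperature is the m·c-weighted mean:
T_f = (46.82*114 + 2044*4.74 + 89.47*4.74) / (46.82 + 2044 + 89.47)
    = 15450 / 2180.3 ≈ 7.09 °C

T_f ≈ 7.1 °C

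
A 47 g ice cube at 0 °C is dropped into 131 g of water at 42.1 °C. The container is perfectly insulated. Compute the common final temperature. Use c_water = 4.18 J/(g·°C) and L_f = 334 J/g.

T_f ≈ 9.9 °C

Sum of m c ΔT and latent-heat terms is zero:
melt ice: 47·334 = 15698
  meltwater 0→T: 47·4.18·T = 196.46 T
  water: 547.58(T − 42.1)
744.04 T = 23053 − 15698 = 7355.1
T ≈ 9.89 °C. Since T > 0 °C, the all-ice-melts assumption holds.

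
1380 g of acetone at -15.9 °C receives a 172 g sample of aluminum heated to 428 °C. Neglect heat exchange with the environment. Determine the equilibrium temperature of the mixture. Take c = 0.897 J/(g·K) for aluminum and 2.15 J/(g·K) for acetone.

Heat gained plus heat lost sum to zero:
172×0.897×(T − 428) + 1380×2.15×(T − (-15.9)) = 0
154.28(T − 428) + 2967(T − (-15.9)) = 0
3121.3 T = 18858
T = 18858/3121.3 ≈ 6.04 °C

T_f ≈ 6.0 °C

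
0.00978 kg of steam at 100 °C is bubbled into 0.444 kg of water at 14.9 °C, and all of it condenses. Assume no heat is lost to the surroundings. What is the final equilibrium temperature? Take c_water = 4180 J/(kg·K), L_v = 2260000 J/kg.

T_f ≈ 28.4 °C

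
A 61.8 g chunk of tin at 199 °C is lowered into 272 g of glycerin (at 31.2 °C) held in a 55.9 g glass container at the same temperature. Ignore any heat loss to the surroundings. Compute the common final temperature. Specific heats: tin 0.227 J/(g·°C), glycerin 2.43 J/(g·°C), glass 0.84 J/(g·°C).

Heat gained plus heat lost sum to zero:
61.8·0.227·(T − 199) + 272·2.43·(T − 31.2) + 55.9·0.84·(T − 31.2) = 0
14.03(T − 199) + 660.96(T − 31.2) + 46.96(T − 31.2) = 0
721.94 T = 24879
T = 24879/721.94 ≈ 34.46 °C

T_f ≈ 34.5 °C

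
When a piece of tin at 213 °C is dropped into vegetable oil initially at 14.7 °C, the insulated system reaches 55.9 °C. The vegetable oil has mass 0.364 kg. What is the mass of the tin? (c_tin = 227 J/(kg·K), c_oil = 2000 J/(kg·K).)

Setting the total heat transfer to zero:
m·227·(55.9 − 213) + 0.364·2000·(55.9 − 14.7) = 0
-35662 m = -29994
m = -29994/-35662 ≈ 0.8411 kg

m ≈ 0.841 kg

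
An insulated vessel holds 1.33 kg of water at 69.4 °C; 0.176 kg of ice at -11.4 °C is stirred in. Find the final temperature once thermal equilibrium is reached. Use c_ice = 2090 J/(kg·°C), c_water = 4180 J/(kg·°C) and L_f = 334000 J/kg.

Sum of m c ΔT and latent-heat terms is zero:
ice -11.4→0 °C: 0.176·2090·11.4 = 4193.4
  melt ice: 0.176·334000 = 58784
  meltwater 0→T: 0.176·4180·T = 735.68 T
  water: 5559.4(T − 69.4)
6295.1 T = 385822 − 62977 = 322845
T ≈ 51.29 °C. Since T > 0 °C, the all-ice-melts assumption holds.

T_f ≈ 51.3 °C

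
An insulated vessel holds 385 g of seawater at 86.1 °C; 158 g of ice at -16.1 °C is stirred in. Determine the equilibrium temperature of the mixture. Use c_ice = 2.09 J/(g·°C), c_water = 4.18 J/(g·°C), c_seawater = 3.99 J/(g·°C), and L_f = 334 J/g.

T_f ≈ 33.8 °C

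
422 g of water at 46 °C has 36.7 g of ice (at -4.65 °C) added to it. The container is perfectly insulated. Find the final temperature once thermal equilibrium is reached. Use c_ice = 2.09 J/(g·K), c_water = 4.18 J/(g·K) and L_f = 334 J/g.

T_f ≈ 35.7 °C

Sum of m c ΔT and latent-heat terms is zero:
warm ice to 0 °C: 36.7·2.09·(0 − (-4.65)) = 356.67; melt ice: 36.7·334 = 12258; warm the meltwater: 153.41 T; water: 1764(T − 46)
1917.4 T = 81142 − 12614 = 68528
T ≈ 35.74 °C. Since T > 0 °C, the all-ice-melts assumption holds.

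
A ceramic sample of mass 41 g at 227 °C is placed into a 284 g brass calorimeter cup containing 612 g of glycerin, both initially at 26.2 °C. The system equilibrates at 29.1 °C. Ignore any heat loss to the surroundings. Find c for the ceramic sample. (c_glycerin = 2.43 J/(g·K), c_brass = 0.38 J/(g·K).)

Net heat exchanged in the isolated system is zero:
41·c·(29.1 − 227) + 612·2.43·(29.1 − 26.2) + 284·0.38·(29.1 − 26.2) = 0
-8113.9 c = -4625.7
c = -4625.7/-8113.9 ≈ 0.5701 J/(g·K)

c ≈ 0.57 J/(g·K)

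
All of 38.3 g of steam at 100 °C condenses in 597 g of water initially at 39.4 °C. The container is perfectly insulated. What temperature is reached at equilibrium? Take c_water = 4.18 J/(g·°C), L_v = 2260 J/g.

Heat gained plus heat lost sum to zero:
steam→water at 100 °C releases m L_v = 38.3×2260 = 86558
  condensed water 100 °C→T: 160.09(T − 100)
  water warms: 597×4.18×(T − 39.4) = 2495.5(T − 39.4)
2655.6 T = 86558 + 16009 + 98321 = 200889
T ≈ 75.65 °C — below 100 °C, confirming all the steam condensed.

T_f ≈ 75.6 °C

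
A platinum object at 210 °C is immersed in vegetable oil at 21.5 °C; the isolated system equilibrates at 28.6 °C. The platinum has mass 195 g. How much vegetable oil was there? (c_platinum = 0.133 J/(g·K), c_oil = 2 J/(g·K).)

m ≈ 331 g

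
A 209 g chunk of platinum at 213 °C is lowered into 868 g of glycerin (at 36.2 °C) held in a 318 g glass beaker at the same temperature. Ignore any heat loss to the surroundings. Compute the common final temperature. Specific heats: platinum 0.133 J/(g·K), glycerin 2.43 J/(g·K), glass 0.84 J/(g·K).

With ΣQ=0 the equilibrium temperature is the m·c-weighted mean:
T_f = (27.8×213 + 2109.2×36.2 + 267.12×36.2) / (27.8 + 2109.2 + 267.12)
    = 91945 / 2404.2 ≈ 38.24 °C

T_f ≈ 38.2 °C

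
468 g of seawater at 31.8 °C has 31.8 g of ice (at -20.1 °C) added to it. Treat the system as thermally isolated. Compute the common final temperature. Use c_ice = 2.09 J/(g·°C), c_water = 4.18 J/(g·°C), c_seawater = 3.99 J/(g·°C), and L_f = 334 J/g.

T_f ≈ 23.7 °C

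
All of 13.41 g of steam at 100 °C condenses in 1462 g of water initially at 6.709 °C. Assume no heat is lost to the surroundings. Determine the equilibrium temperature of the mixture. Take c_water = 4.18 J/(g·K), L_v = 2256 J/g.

T_f ≈ 12.5 °C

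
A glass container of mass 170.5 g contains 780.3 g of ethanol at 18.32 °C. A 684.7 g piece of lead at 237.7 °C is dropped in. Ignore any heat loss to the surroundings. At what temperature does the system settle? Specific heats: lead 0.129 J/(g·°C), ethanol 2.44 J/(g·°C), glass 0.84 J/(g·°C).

T_f ≈ 27.4 °C

Let T be the final temperature. ΣQ_i = 0:
684.7×0.129×(T − 237.7) + 780.3×2.44×(T − 18.32) + 170.5×0.84×(T − 18.32) = 0
88.33(T − 237.7) + 1903.9(T − 18.32) + 143.22(T − 18.32) = 0
2135.5 T = 58499
T ≈ 27.39 °C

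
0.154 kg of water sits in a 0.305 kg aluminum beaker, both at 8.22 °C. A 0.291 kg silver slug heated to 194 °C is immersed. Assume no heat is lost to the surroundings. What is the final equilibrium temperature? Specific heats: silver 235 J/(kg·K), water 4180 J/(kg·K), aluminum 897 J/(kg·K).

T_f is the heat-capacity-weighted average of the initial temperatures:
T_f = (68.38×194 + 643.72×8.22 + 273.58×8.22) / (68.38 + 643.72 + 273.58)
    = 20807 / 985.69 ≈ 21.11 °C

T_f ≈ 21.1 °C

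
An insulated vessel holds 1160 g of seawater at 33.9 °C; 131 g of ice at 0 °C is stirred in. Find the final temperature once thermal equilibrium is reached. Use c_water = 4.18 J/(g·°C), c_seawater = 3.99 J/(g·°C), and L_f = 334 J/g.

Heat gained plus heat lost sum to zero:
latent heat to melt: 131·334 = 43754; warm the meltwater: 547.58 T; seawater: 4628.4(T − 33.9)
5176 T = 156903 − 43754 = 113149
T ≈ 21.86 °C. Since T > 0 °C, the all-ice-melts assumption holds.

T_f ≈ 21.9 °C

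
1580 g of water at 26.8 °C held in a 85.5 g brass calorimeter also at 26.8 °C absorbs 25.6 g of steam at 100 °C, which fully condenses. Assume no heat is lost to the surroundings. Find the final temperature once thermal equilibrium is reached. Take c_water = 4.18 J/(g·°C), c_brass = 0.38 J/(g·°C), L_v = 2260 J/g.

T_f ≈ 36.5 °C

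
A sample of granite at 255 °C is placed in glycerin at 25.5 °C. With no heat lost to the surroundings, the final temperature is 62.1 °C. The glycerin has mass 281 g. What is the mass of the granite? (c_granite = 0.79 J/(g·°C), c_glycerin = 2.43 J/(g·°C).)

Let T be the final temperature. ΣQ_i = 0:
m·0.79·(62.1 − 255) + 281·2.43·(62.1 − 25.5) = 0
-152.39 m = -24992
m = -24992/-152.39 ≈ 164 g

m ≈ 164 g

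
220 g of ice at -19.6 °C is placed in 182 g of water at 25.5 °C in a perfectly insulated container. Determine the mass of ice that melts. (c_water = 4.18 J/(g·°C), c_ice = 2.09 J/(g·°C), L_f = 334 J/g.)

Water can give up m c ΔT = 182·4.18·25.5 = 19399 J before reaching 0 °C.
Of that, 220·2.09·19.6 = 9012.1 J goes to bring the ice to 0 °C, leaving 10387 J.
Melting all 220 g of ice would need 220·334 = 73480 J.
10387 J < 73480 J, so only part of the ice melts and the system sits at 0 °C.
m_melt = 10387 / L_f = 31.1 g.

m_melted ≈ 31.1 g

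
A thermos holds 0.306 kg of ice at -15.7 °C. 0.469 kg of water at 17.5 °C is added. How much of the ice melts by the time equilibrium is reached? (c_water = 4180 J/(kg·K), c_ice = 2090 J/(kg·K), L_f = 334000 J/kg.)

m_melted ≈ 0.0727 kg

Heat available from the water dropping to 0 °C: 0.469·4180·17.5 = 34307 J.
Of that, 0.306·2090·15.7 = 10041 J goes to bring the ice to 0 °C, leaving 24267 J.
To melt every bit of ice: 0.306·334000 = 102204 J.
24267 J < 102204 J, so only part of the ice melts and the system sits at 0 °C.
Mass melted = 24267/334000 ≈ 0.07265 kg.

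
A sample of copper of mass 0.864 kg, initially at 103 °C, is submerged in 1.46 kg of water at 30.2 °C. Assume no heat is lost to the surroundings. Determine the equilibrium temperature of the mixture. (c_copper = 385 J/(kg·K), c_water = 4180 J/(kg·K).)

T_f ≈ 34.0 °C

Taking heat into each body as positive, Σ m c ΔT = 0:
0.864·385·(T − 103) + 1.46·4180·(T − 30.2) = 0
(332.64 + 6102.8) T = 332.64·103 + 6102.8·30.2
T ≈ 33.96 °C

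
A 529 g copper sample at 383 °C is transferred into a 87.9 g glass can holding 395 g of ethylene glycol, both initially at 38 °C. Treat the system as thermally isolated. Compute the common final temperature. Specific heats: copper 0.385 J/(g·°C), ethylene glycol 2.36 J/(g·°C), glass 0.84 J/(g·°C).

T_f ≈ 96.1 °C

With ΣQ=0 the equilibrium temperature is the m·c-weighted mean:
T_f = (203.66*383 + 932.2*38 + 73.84*38) / (203.66 + 932.2 + 73.84)
    = 116233 / 1209.7 ≈ 96.08 °C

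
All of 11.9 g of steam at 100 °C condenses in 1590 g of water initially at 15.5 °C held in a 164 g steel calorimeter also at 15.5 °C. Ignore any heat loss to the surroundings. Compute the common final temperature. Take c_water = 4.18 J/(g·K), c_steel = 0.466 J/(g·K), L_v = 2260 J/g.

T_f ≈ 20.1 °C

Conservation of energy gives ΣQ = 0:
steam→water at 100 °C releases m L_v = 11.9·2260 = 26894; condensate cools 100→T: 11.9·4.18·(T − 100) = 49.74(T − 100); water warms: 1590·4.18·(T − 15.5) = 6646.2(T − 15.5); steel cup: 164·0.466·(T − 15.5) = 76.42(T − 15.5)
6772.4 T = 26894 + 4974.2 + 104201 = 136069
T ≈ 20.09 °C, under the boiling point, so the assumption holds.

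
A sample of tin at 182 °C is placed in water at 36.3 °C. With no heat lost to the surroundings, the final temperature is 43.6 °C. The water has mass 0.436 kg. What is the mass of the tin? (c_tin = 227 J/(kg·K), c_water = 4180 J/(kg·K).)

m ≈ 0.423 kg

|Q_tin| = |Q_water|:
m×227×(182 − 43.6) = 0.436×4180×(43.6 − 36.3)
31417 m = 13304  ⇒  m ≈ 0.4235 kg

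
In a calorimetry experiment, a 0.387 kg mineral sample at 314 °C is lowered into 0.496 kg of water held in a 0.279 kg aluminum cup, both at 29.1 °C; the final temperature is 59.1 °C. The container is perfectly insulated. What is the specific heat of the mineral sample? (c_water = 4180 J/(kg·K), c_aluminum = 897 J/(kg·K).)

c ≈ 707 J/(kg·K)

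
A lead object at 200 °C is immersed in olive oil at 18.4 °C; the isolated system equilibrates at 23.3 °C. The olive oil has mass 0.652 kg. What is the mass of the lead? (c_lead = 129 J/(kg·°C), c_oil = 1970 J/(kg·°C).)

m ≈ 0.276 kg

Heat lost by the lead = heat gained by the oil:
m×129×(200 − 23.3) = 0.652×1970×(23.3 − 18.4)
22794 m = 6293.8  ⇒  m ≈ 0.2761 kg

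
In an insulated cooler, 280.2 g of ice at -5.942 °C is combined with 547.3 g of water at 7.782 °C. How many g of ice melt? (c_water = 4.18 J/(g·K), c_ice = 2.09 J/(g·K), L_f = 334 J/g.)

Cooling the water to 0 °C releases 547.3·4.18·7.782 = 17803 J.
Of that, 280.2·2.09·5.942 = 3479.7 J goes to bring the ice to 0 °C, leaving 14323 J.
Fully melting the ice requires m_ice L_f = 280.2·334 = 93587 J.
14323 J < 93587 J, so only part of the ice melts and the system sits at 0 °C.
m_melted·334 = 14323  ⇒  m_melted ≈ 42.88 g.

m_melted ≈ 42.9 g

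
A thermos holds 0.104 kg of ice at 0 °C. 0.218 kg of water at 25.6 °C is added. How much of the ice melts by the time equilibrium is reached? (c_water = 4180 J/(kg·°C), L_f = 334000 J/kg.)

Heat available from the water dropping to 0 °C: 0.218·4180·25.6 = 23328 J.
Fully melting the ice requires m_ice L_f = 0.104·334000 = 34736 J.
23328 J < 34736 J, so only part of the ice melts and the system sits at 0 °C.
m_melted·334000 = 23328  ⇒  m_melted ≈ 0.06984 kg.

m_melted ≈ 0.0698 kg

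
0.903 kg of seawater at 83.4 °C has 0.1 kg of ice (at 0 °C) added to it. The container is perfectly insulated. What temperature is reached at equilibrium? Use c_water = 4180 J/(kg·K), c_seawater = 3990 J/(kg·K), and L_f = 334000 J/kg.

Energy balance with sensible and latent terms:
fusion: m_ice L_f = 0.1·334000 = 33400
  meltwater 0→T: 0.1·4180·T = 418 T
  seawater cools: 0.903·3990·(T − 83.4) = 3603(T − 83.4)
4021 T = 300488 − 33400 = 267088
T ≈ 66.42 °C. Since T > 0 °C, the all-ice-melts assumption holds.

T_f ≈ 66.4 °C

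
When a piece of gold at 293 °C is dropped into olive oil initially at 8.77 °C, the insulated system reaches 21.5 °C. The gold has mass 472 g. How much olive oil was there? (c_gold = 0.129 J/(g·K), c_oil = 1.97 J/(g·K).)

m ≈ 659 g

Setting the total heat transfer to zero:
472×0.129×(21.5 − 293) + m×1.97×(21.5 − 8.77) = 0
25.08 m = 16531
m = 16531/25.08 ≈ 659.2 g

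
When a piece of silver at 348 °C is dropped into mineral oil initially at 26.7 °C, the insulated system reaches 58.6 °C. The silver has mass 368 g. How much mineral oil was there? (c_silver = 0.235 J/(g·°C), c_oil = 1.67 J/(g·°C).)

Net heat exchanged in the isolated system is zero:
368·0.235·(58.6 − 348) + m·1.67·(58.6 − 26.7) = 0
53.27 m = 25027
m = 25027/53.27 ≈ 469.8 g

m ≈ 470 g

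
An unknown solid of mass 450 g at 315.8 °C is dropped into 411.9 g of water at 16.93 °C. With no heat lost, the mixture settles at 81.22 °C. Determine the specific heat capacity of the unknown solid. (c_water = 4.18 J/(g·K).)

c ≈ 1.05 J/(g·K)

m_s c (T_s − T_f) = m_water c_water (T_f − T_0):
450×c×(315.8 − 81.22) = 411.9×4.18×(81.22 − 16.93)
105561 c = 110691  ⇒  c ≈ 1.049 J/(g·K)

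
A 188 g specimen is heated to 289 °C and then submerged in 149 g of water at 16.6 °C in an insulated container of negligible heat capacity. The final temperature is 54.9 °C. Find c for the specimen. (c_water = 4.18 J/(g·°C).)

c ≈ 0.542 J/(g·°C)

Heat gained plus heat lost sum to zero:
188×c×(54.9 − 289) + 149×4.18×(54.9 − 16.6) = 0
-44011 c = -23854
c = -23854/-44011 ≈ 0.542 J/(g·°C)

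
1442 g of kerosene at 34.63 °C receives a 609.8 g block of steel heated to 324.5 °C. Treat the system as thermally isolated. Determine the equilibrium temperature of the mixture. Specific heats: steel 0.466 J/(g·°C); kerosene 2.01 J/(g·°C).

Let T be the final temperature. ΣQ_i = 0:
609.8*0.466*(T − 324.5) + 1442*2.01*(T − 34.63) = 0
(284.17 + 2898.4) T = 284.17*324.5 + 2898.4*34.63
T = 192584/3182.6 ≈ 60.51 °C

T_f ≈ 60.5 °C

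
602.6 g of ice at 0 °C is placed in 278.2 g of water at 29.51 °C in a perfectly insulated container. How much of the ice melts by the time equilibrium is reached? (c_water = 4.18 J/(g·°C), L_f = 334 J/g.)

Water can give up m c ΔT = 278.2×4.18×29.51 = 34316 J before reaching 0 °C.
Melting all 602.6 g of ice would need 602.6×334 = 201268 J.
Since 34316 < 201268 J, not all the ice melts; equilibrium is at 0 °C.
m_melted×334 = 34316  ⇒  m_melted ≈ 102.7 g.

m_melted ≈ 103 g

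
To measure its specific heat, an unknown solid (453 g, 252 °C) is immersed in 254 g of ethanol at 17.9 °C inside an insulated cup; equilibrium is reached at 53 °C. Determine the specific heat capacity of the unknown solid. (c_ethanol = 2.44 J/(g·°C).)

c ≈ 0.241 J/(g·°C)

Heat lost by the unknown solid = heat gained by the ethanol:
453·c·(252 − 53) = 254·2.44·(53 − 17.9)
90147 c = 21754  ⇒  c ≈ 0.2413 J/(g·°C)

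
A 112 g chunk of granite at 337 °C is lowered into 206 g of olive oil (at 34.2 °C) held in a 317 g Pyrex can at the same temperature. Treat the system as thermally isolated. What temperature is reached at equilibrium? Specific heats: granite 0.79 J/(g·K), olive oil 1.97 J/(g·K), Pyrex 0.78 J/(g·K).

T_f ≈ 70.3 °C

Setting the total heat transfer to zero:
112·0.79·(T − 337) + 206·1.97·(T − 34.2) + 317·0.78·(T − 34.2) = 0
88.48(T − 337) + 405.82(T − 34.2) + 247.26(T − 34.2) = 0
(88.48 + 405.82 + 247.26) T = 88.48·337 + 405.82·34.2 + 247.26·34.2
T = 52153 / 741.56 = 70.3 °C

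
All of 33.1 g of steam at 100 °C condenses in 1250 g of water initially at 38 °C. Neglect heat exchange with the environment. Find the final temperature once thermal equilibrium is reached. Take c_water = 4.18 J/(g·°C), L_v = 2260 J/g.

Heat gained plus heat lost sum to zero:
latent heat released on condensation: 33.1·2260 = 74806; condensed water 100 °C→T: 138.36(T − 100); original water: 5225(T − 38)
5363.4 T = 74806 + 13836 + 198550 = 287192
T ≈ 53.55 °C (< 100 °C, so full condensation is consistent).

T_f ≈ 53.5 °C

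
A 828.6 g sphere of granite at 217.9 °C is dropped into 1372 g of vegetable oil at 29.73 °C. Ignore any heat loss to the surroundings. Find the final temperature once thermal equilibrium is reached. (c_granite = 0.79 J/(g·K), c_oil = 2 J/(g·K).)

T_f ≈ 66.0 °C

Energy conservation, ΣQ = 0:
828.6×0.79×(T − 217.9) + 1372×2×(T − 29.73) = 0
654.59(T − 217.9) + 2744(T − 29.73) = 0
(654.59 + 2744) T = 654.59×217.9 + 2744×29.73
T = 224215 / 3398.6 = 66 °C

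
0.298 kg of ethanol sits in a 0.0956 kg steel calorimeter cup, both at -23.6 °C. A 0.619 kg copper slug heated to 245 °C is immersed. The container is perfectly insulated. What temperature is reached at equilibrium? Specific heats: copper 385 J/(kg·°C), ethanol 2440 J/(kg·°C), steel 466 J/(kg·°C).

T_f ≈ 39.8 °C

Conservation of energy gives ΣQ = 0:
0.619×385×(T − 245) + 0.298×2440×(T − (-23.6)) + 0.0956×466×(T − (-23.6)) = 0
1010 T = 40176
T = 40176/1010 ≈ 39.78 °C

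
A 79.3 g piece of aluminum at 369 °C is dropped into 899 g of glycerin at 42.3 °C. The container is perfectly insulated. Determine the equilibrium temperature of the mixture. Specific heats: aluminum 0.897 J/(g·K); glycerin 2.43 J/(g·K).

Energy conservation, ΣQ = 0:
79.3·0.897·(T − 369) + 899·2.43·(T − 42.3) = 0
71.13(T − 369) + 2184.6(T − 42.3) = 0
(71.13 + 2184.6) T = 71.13·369 + 2184.6·42.3
T = 118655/2255.7 ≈ 52.60 °C

T_f ≈ 52.6 °C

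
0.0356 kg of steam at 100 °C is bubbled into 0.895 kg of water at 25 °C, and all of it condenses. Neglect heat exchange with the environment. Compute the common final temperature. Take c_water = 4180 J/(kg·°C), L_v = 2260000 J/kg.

T_f ≈ 48.6 °C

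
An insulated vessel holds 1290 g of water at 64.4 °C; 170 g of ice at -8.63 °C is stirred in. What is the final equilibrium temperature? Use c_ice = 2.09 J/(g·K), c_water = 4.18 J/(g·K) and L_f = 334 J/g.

T_f ≈ 47.1 °C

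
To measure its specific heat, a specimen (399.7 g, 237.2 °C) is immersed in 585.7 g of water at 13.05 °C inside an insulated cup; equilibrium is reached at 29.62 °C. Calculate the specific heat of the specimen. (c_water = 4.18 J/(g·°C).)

Conservation of energy gives ΣQ = 0:
399.7×c×(29.62 − 237.2) + 585.7×4.18×(29.62 − 13.05) = 0
-82970 c = -40567
c = -40567/-82970 ≈ 0.4889 J/(g·°C)

c ≈ 0.489 J/(g·°C)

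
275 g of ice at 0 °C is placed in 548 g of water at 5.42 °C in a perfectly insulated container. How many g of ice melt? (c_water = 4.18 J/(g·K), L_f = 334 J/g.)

Cooling the water to 0 °C releases 548·4.18·5.42 = 12415 J.
Melting all 275 g of ice would need 275·334 = 91850 J.
That's not enough to melt it all — equilibrium is at 0 °C with ice remaining.
Mass melted = 12415/334 ≈ 37.17 g.

m_melted ≈ 37.2 g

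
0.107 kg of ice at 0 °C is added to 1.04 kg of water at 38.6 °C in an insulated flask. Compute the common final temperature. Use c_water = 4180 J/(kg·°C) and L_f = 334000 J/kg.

Heat gained plus heat lost sum to zero:
melt ice: 0.107·334000 = 35738; meltwater 0→T: 0.107·4180·T = 447.26 T; water: 4347.2(T − 38.6)
4794.5 T = 167802 − 35738 = 132064
T ≈ 27.55 °C — above 0 °C, consistent with complete melting.

T_f ≈ 27.5 °C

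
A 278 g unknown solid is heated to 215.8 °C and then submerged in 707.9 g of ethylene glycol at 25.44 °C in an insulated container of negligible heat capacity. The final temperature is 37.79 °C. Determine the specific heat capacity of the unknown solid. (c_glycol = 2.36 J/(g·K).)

c ≈ 0.417 J/(g·K)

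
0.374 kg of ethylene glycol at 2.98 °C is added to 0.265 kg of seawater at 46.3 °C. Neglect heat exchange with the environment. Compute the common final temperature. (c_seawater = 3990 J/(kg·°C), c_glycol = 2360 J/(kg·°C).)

Energy conservation, ΣQ = 0:
0.265×3990×(T − 46.3) + 0.374×2360×(T − 2.98) = 0
1057.4(T − 46.3) + 882.64(T − 2.98) = 0
(1057.4 + 882.64) T = 1057.4×46.3 + 882.64×2.98
T = 51586 / 1940 = 26.6 °C

T_f ≈ 26.6 °C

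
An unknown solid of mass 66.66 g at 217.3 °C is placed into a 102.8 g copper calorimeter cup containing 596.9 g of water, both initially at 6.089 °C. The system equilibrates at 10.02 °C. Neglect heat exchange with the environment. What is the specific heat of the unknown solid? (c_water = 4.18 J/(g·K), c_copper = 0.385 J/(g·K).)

c ≈ 0.721 J/(g·K)

Conservation of energy gives ΣQ = 0:
66.66×c×(10.02 − 217.3) + 596.9×4.18×(10.02 − 6.089) + 102.8×0.385×(10.02 − 6.089) = 0
-13817 c = -9963.6
c = -9963.6/-13817 ≈ 0.7211 J/(g·K)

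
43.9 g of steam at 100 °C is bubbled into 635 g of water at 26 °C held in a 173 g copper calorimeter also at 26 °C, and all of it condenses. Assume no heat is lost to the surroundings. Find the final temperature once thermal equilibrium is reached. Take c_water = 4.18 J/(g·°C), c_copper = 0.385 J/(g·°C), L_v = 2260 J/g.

T_f ≈ 64.8 °C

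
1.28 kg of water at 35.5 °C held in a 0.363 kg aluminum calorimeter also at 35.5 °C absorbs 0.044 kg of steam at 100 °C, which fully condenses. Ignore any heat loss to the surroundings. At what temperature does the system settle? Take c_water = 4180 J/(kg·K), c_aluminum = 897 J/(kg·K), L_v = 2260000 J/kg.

Heat gained plus heat lost sum to zero:
steam→water at 100 °C releases m L_v = 0.044×2260000 = 99440
  condensate cools 100→T: 0.044×4180×(T − 100) = 183.92(T − 100)
  water warms: 1.28×4180×(T − 35.5) = 5350.4(T − 35.5)
  aluminum cup: 0.363×897×(T − 35.5) = 325.61(T − 35.5)
5859.9 T = 99440 + 18392 + 201498 = 319330
T ≈ 54.49 °C — below 100 °C, confirming all the steam condensed.

T_f ≈ 54.5 °C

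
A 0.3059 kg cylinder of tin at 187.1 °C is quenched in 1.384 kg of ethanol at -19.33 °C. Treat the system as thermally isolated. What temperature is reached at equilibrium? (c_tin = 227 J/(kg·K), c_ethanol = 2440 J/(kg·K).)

With ΣQ=0 the equilibrium temperature is the m·c-weighted mean:
T_f = (69.44*187.1 + 3377*(-19.33)) / (69.44 + 3377)
    = -52285 / 3446.4 ≈ -15.17 °C

T_f ≈ -15.2 °C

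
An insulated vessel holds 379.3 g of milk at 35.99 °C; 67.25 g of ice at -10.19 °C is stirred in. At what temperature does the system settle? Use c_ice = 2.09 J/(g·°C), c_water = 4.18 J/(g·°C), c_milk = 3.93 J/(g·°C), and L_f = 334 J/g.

T_f ≈ 16.8 °C

Energy conservation, ΣQ = 0:
ice -10.19→0 °C: 67.25·2.09·10.19 = 1432.2
  latent heat to melt: 67.25·334 = 22462
  meltwater 0→T: 67.25·4.18·T = 281.1 T
  milk cools: 379.3·3.93·(T − 35.99) = 1490.6(T − 35.99)
1771.8 T = 53648 − 23894 = 29755
T ≈ 16.79 °C. Since T > 0 °C, the all-ice-melts assumption holds.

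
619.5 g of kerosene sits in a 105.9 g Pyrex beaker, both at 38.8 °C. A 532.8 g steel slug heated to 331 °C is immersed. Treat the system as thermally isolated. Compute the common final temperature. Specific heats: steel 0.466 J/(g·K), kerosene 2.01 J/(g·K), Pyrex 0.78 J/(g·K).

T_f ≈ 84.8 °C

Let T be the final temperature. ΣQ_i = 0:
532.8×0.466×(T − 331) + 619.5×2.01×(T − 38.8) + 105.9×0.78×(T − 38.8) = 0
(248.28 + 1245.2 + 82.6) T = 248.28×331 + 1245.2×38.8 + 82.6×38.8
T = 133701 / 1576.1 = 84.8 °C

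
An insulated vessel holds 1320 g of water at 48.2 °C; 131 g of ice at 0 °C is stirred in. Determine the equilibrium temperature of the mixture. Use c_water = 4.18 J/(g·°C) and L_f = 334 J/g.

T_f ≈ 36.6 °C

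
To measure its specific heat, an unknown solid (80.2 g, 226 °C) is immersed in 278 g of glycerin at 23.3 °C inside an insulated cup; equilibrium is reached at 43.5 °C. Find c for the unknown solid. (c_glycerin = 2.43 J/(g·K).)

Heat lost by the unknown solid = heat gained by the glycerin:
80.2×c×(226 − 43.5) = 278×2.43×(43.5 − 23.3)
14636 c = 13646  ⇒  c ≈ 0.9323 J/(g·K)

c ≈ 0.932 J/(g·K)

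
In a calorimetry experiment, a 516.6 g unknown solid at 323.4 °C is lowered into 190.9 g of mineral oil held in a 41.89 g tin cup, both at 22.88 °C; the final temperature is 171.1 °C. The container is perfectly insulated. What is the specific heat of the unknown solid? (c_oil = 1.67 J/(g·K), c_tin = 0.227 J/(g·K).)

c ≈ 0.618 J/(g·K)

Conservation of energy gives ΣQ = 0:
516.6×c×(171.1 − 323.4) + 190.9×1.67×(171.1 − 22.88) + 41.89×0.227×(171.1 − 22.88) = 0
-78678 c = -48662
c = -48662/-78678 ≈ 0.6185 J/(g·K)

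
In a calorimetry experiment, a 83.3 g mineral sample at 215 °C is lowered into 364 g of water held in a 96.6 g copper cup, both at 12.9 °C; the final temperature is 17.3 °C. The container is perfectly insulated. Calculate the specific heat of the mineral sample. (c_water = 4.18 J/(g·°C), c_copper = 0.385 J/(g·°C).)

c ≈ 0.416 J/(g·°C)

Net heat exchanged in the isolated system is zero:
83.3·c·(17.3 − 215) + 364·4.18·(17.3 − 12.9) + 96.6·0.385·(17.3 − 12.9) = 0
-16468 c = -6858.3
c = -6858.3/-16468 ≈ 0.4165 J/(g·°C)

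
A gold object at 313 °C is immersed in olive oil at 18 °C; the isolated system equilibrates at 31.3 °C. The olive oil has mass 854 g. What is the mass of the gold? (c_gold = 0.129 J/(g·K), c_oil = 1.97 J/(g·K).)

m ≈ 616 g

|Q_gold| = |Q_oil|:
m·0.129·(313 − 31.3) = 854·1.97·(31.3 − 18)
36.34 m = 22376  ⇒  m ≈ 615.7 g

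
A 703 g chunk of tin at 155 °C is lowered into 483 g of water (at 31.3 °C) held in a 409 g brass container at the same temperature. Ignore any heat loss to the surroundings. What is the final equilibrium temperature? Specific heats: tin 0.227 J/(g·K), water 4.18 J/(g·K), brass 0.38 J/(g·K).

T_f = Σ m_i c_i T_i / Σ m_i c_i:
T_f = (159.58×155 + 2018.9×31.3 + 155.42×31.3) / (159.58 + 2018.9 + 155.42)
    = 92793 / 2333.9 ≈ 39.76 °C

T_f ≈ 39.8 °C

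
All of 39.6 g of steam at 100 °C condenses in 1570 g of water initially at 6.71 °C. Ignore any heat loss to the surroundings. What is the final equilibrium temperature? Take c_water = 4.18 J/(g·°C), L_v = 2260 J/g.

Let T be the final temperature. ΣQ_i = 0:
steam→water at 100 °C releases m L_v = 39.6·2260 = 89496
  condensed water 100 °C→T: 165.53(T − 100)
  original water: 6562.6(T − 6.71)
6728.1 T = 89496 + 16553 + 44035 = 150084
T ≈ 22.31 °C, under the boiling point, so the assumption holds.

T_f ≈ 22.3 °C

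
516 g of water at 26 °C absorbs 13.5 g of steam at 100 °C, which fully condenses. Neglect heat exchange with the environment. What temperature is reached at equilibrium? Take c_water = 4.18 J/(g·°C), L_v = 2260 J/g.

T_f ≈ 41.7 °C

Sum of m c ΔT and latent-heat terms is zero:
steam→water at 100 °C releases m L_v = 13.5·2260 = 30510; condensate cools 100→T: 13.5·4.18·(T − 100) = 56.43(T − 100); original water: 2156.9(T − 26)
2213.3 T = 30510 + 5643 + 56079 = 92232
T ≈ 41.67 °C — below 100 °C, confirming all the steam condensed.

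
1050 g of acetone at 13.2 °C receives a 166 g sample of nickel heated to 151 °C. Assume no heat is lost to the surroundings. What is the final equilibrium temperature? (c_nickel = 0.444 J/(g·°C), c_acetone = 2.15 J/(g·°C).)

T_f ≈ 17.6 °C

T_f = Σ m_i c_i T_i / Σ m_i c_i:
T_f = (73.7*151 + 2257.5*13.2) / (73.7 + 2257.5)
    = 40928 / 2331.2 ≈ 17.56 °C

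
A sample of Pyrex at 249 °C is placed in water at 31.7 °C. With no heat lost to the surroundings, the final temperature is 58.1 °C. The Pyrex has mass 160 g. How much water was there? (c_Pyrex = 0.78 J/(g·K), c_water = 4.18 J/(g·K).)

m ≈ 216 g

Let T be the final temperature. ΣQ_i = 0:
160·0.78·(58.1 − 249) + m·4.18·(58.1 − 31.7) = 0
110.35 m = 23824
m = 23824/110.35 ≈ 215.9 g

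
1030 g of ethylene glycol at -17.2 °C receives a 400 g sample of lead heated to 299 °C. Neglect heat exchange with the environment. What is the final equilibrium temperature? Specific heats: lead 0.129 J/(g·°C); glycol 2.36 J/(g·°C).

T_f ≈ -10.6 °C

Energy conservation, ΣQ = 0:
400·0.129·(T − 299) + 1030·2.36·(T − (-17.2)) = 0
51.6(T − 299) + 2430.8(T − (-17.2)) = 0
(51.6 + 2430.8) T = 51.6·299 + 2430.8·(-17.2)
T = -26381/2482.4 ≈ -10.63 °C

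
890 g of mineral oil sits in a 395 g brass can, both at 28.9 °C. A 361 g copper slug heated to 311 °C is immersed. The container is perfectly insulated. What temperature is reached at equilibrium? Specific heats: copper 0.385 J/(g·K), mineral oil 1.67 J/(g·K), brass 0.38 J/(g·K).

T_f ≈ 51.0 °C

Setting the total heat transfer to zero:
361·0.385·(T − 311) + 890·1.67·(T − 28.9) + 395·0.38·(T − 28.9) = 0
138.99(T − 311) + 1486.3(T − 28.9) + 150.1(T − 28.9) = 0
1775.4 T = 90516
T ≈ 50.98 °C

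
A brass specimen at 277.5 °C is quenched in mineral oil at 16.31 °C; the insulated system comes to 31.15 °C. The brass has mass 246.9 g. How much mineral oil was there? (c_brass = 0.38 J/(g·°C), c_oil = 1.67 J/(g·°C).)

m ≈ 933 g

Energy conservation, ΣQ = 0:
246.9·0.38·(31.15 − 277.5) + m·1.67·(31.15 − 16.31) = 0
24.78 m = 23113
m = 23113/24.78 ≈ 932.6 g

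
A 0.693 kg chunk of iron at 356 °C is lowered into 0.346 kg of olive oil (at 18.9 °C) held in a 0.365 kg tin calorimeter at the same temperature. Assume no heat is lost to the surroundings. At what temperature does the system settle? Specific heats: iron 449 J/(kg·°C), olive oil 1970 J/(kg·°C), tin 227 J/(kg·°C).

T_f ≈ 116.4 °C

Conservation of energy gives ΣQ = 0:
0.693×449×(T − 356) + 0.346×1970×(T − 18.9) + 0.365×227×(T − 18.9) = 0
(311.16 + 681.62 + 82.86) T = 311.16×356 + 681.62×18.9 + 82.86×18.9
T = 125220 / 1075.6 = 116 °C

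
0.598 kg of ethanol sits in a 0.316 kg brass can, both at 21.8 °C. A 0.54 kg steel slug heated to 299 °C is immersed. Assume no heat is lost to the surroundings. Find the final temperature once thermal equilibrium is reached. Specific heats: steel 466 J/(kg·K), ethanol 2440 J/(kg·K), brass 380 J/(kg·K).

T_f ≈ 59.9 °C

Net heat exchanged in the isolated system is zero:
0.54×466×(T − 299) + 0.598×2440×(T − 21.8) + 0.316×380×(T − 21.8) = 0
(251.64 + 1459.1 + 120.08) T = 251.64×299 + 1459.1×21.8 + 120.08×21.8
T = 109667/1830.8 ≈ 59.90 °C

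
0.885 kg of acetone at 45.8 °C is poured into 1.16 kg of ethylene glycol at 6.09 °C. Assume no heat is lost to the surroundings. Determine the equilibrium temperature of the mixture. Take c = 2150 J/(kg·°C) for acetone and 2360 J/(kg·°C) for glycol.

T_f ≈ 22.4 °C

Let T be the final temperature. ΣQ_i = 0:
0.885*2150*(T − 45.8) + 1.16*2360*(T − 6.09) = 0
4640.4 T = 103818
T = 103818 / 4640.4 = 22.4 °C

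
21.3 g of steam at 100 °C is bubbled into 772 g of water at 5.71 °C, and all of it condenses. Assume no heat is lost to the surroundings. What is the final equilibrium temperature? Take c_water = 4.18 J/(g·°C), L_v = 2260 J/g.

Heat gained plus heat lost sum to zero:
condense steam: −21.3·2260 = −48138; condensate cools 100→T: 21.3·4.18·(T − 100) = 89.03(T − 100); original water: 3227(T − 5.71)
3316 T = 48138 + 8903.4 + 18426 = 75467
T ≈ 22.76 °C (< 100 °C, so full condensation is consistent).

T_f ≈ 22.8 °C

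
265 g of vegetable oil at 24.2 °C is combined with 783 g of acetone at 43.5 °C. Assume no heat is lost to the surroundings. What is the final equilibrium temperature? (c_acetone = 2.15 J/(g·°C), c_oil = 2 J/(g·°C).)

Heat lost by the acetone equals heat gained by the oil:
783*2.15*(43.5 − T) = 265*2*(T − 24.2)
1683.4(43.5 − T) = 530(T − 24.2)
2213.4 T = 86056  ⇒  T ≈ 38.88 °C

T_f ≈ 38.9 °C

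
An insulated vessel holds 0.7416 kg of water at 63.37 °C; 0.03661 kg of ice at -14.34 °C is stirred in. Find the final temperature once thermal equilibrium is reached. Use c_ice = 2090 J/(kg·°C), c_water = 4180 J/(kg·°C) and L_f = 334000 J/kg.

Energy conservation, ΣQ = 0:
warm ice to 0 °C: 0.03661·2090·(0 − (-14.34)) = 1097.2
  melt ice: 0.03661·334000 = 12228
  meltwater 0→T: 0.03661·4180·T = 153.03 T
  water cools: 0.7416·4180·(T − 63.37) = 3099.9(T − 63.37)
3252.9 T = 196440 − 13325 = 183115
T ≈ 56.29 °C — above 0 °C, consistent with complete melting.

T_f ≈ 56.3 °C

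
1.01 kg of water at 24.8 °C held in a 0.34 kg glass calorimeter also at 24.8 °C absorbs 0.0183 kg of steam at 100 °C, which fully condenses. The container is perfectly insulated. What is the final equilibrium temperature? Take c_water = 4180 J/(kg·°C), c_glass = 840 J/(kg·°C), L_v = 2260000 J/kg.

T_f ≈ 35.1 °C

Net heat exchanged in the isolated system is zero:
steam→water at 100 °C releases m L_v = 0.0183×2260000 = 41358; condensed water 100 °C→T: 76.49(T − 100); water warms: 1.01×4180×(T − 24.8) = 4221.8(T − 24.8); cup: 285.6(T − 24.8)
4583.9 T = 41358 + 7649.4 + 111784 = 160791
T ≈ 35.08 °C (< 100 °C, so full condensation is consistent).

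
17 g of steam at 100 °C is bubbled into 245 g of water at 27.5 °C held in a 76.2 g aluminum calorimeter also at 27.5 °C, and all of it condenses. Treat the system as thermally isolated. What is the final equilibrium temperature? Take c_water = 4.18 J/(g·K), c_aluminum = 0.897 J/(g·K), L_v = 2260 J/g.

T_f ≈ 64.9 °C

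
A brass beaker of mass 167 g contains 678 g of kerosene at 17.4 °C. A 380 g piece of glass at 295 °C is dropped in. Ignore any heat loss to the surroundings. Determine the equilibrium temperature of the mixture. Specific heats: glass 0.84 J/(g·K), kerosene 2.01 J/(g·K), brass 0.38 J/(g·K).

T_f ≈ 68.2 °C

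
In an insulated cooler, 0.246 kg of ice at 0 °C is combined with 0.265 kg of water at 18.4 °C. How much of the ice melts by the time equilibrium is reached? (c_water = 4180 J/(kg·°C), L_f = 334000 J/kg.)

Cooling the water to 0 °C releases 0.265·4180·18.4 = 20382 J.
To melt every bit of ice: 0.246·334000 = 82164 J.
Since 20382 < 82164 J, not all the ice melts; equilibrium is at 0 °C.
Mass melted = 20382/334000 ≈ 0.06102 kg.

m_melted ≈ 0.061 kg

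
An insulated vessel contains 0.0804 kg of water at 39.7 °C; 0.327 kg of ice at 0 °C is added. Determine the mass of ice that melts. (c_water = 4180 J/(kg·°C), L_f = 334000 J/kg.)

Water can give up m c ΔT = 0.0804·4180·39.7 = 13342 J before reaching 0 °C.
Fully melting the ice requires m_ice L_f = 0.327·334000 = 109218 J.
Since 13342 < 109218 J, not all the ice melts; equilibrium is at 0 °C.
m_melted·334000 = 13342  ⇒  m_melted ≈ 0.03995 kg.

m_melted ≈ 0.0399 kg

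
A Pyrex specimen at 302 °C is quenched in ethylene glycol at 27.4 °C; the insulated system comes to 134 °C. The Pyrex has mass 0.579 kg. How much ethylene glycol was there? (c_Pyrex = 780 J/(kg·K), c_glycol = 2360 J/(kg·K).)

m ≈ 0.302 kg

Conservation of energy gives ΣQ = 0:
0.579×780×(134 − 302) + m×2360×(134 − 27.4) = 0
251576 m = 75872
m = 75872/251576 ≈ 0.3016 kg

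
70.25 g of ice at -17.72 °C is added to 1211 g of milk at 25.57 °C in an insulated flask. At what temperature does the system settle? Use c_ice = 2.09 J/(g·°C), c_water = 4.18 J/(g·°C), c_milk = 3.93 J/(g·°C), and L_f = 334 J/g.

T_f ≈ 18.9 °C

Conservation of energy gives ΣQ = 0:
warm ice to 0 °C: 70.25·2.09·(0 − (-17.72)) = 2601.7
  fusion: m_ice L_f = 70.25·334 = 23464
  meltwater 0→T: 70.25·4.18·T = 293.64 T
  milk cools: 1211·3.93·(T − 25.57) = 4759.2(T − 25.57)
5052.9 T = 121694 − 26065 = 95628
T ≈ 18.93 °C (positive, so assuming full melt was valid).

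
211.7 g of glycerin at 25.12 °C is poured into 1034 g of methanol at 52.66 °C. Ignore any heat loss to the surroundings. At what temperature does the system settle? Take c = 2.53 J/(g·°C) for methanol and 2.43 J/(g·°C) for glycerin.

T_f ≈ 48.1 °C

T_f = Σ m_i c_i T_i / Σ m_i c_i:
T_f = (2616*52.66 + 514.43*25.12) / (2616 + 514.43)
    = 150682 / 3130.5 ≈ 48.13 °C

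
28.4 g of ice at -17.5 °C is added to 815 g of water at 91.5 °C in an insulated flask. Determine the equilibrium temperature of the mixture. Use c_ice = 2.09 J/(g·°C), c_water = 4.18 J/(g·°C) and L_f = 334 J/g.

Energy balance with sensible and latent terms:
ice -17.5→0 °C: 28.4·2.09·17.5 = 1038.7; latent heat to melt: 28.4·334 = 9485.6; meltwater 0→T: 28.4·4.18·T = 118.71 T; water cools: 815·4.18·(T − 91.5) = 3406.7(T − 91.5)
3525.4 T = 311713 − 10524 = 301189
T ≈ 85.43 °C. Since T > 0 °C, the all-ice-melts assumption holds.

T_f ≈ 85.4 °C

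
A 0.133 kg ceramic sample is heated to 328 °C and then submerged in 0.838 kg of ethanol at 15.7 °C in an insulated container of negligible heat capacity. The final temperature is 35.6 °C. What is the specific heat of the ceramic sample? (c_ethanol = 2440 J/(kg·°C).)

c ≈ 1050 J/(kg·°C)

Heat lost by the ceramic sample = heat gained by the ethanol:
0.133×c×(328 − 35.6) = 0.838×2440×(35.6 − 15.7)
38.89 c = 40690  ⇒  c ≈ 1046 J/(kg·°C)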